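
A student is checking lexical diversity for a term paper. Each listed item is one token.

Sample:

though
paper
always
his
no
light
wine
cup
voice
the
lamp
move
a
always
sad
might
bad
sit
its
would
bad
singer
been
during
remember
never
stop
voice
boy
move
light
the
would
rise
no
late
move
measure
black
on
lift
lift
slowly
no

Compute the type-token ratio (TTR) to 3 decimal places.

N = 44 tokens, V = 33 types.
TTR = V / N = 33 / 44 = 0.750

0.750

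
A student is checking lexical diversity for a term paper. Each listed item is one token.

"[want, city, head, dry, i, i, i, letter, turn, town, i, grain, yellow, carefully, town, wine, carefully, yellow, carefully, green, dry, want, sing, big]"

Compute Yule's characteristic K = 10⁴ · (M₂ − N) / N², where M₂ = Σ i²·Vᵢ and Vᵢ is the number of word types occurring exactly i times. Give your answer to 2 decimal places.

Frequencies: i:4, carefully:3, want:2, dry:2, town:2, yellow:2, city:1, head:1, letter:1, turn:1, grain:1, wine:1, green:1, sing:1, big:1
N = 24. Frequency spectrum: V_1=9, V_2=4, V_3=1, V_4=1
M₂ = 1²·9 + 2²·4 + 3²·1 + 4²·1 = 50
K = 10000 × (50 − 24) / 24² = 451.39

451.39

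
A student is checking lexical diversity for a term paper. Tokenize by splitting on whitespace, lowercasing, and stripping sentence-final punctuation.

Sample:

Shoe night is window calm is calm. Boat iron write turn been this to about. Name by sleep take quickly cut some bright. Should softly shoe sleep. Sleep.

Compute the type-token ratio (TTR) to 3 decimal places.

0.821

N = 28 tokens, V = 23 types.
TTR = V / N = 23 / 28 = 0.821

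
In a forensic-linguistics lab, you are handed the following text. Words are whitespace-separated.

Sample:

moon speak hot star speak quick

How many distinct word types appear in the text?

5

Distinct types: {hot, moon, quick, speak, star}
V = 5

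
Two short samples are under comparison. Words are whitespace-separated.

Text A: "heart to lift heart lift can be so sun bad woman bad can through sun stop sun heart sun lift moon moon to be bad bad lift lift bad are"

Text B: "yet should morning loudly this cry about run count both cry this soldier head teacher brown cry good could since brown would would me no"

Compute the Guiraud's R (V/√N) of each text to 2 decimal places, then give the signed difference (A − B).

-1.63

A: V=13, N=30, R=2.37
B: V=20, N=25, R=4.00
Difference = 2.37 − 4.00 = -1.63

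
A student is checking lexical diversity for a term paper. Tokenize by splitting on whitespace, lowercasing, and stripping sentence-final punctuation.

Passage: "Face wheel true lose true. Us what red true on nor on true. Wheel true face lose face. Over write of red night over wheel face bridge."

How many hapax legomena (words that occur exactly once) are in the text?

7

Frequencies: true:5, face:4, wheel:3, lose:2, red:2, on:2, over:2, us:1, what:1, nor:1, write:1, of:1, night:1, bridge:1
Hapax (freq=1): bridge, night, nor, of, us, what, write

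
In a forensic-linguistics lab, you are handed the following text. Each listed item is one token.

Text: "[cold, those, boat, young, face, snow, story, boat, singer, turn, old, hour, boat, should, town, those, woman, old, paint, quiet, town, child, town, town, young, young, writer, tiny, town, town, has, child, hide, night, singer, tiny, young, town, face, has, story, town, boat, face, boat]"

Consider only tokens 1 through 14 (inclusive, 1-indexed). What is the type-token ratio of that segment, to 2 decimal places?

0.86

Segment tokens 1–14: cold, those, boat, young, face, snow, story, boat, singer, turn, old, hour, boat, should
Segment N = 14, segment V = 12.
TTR = 12 / 14 = 0.86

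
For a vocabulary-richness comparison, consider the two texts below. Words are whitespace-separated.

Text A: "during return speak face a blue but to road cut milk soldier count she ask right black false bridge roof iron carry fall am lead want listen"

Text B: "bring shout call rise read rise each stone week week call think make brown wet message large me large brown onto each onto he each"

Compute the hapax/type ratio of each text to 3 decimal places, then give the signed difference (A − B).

0.412

A: hapax=27, V=27, ratio=1.000
B: hapax=10, V=17, ratio=0.588
Difference = 1.000 − 0.588 = 0.412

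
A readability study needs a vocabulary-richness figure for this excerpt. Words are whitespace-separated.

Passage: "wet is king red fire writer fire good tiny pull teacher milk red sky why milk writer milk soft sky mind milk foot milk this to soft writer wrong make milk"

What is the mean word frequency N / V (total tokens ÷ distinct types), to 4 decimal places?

N = 31 tokens, V = 20 types.
Mean frequency = N / V = 31 / 20 = 1.5500

1.5500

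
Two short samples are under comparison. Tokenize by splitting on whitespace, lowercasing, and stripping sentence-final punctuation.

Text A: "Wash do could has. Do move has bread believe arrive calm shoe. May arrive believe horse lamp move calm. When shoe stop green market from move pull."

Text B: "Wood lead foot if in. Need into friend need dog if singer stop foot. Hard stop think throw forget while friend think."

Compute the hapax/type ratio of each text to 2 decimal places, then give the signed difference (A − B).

A: hapax=12, V=19, ratio=0.63
B: hapax=10, V=16, ratio=0.63
Difference = 0.63 − 0.63 = 0.00

0.00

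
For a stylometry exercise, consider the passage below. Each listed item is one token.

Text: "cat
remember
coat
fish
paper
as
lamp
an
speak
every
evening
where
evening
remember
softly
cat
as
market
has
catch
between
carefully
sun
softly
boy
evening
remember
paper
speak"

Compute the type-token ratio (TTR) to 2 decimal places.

0.69

N = 29 tokens, V = 20 types.
TTR = V / N = 20 / 29 = 0.69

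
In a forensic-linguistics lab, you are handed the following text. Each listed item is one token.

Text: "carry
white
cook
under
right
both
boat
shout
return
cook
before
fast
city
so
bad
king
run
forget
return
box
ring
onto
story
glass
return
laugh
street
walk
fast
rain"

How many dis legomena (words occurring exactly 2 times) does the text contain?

Frequencies: return:3, cook:2, fast:2, carry:1, white:1, under:1, right:1, both:1, boat:1, shout:1, before:1, city:1, so:1, bad:1, king:1, run:1, forget:1, box:1, ring:1, onto:1, … (6 more, each freq 1)
Words with frequency 2: cook, fast

2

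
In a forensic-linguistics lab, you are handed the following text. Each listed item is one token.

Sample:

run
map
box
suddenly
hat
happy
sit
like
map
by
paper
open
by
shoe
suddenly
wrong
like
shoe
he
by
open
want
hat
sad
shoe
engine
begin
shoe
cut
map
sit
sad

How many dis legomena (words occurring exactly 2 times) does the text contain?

6

Frequencies: shoe:4, map:3, by:3, suddenly:2, hat:2, sit:2, like:2, open:2, sad:2, run:1, box:1, happy:1, paper:1, wrong:1, he:1, want:1, engine:1, begin:1, cut:1
Words with frequency 2: hat, like, open, sad, sit, suddenly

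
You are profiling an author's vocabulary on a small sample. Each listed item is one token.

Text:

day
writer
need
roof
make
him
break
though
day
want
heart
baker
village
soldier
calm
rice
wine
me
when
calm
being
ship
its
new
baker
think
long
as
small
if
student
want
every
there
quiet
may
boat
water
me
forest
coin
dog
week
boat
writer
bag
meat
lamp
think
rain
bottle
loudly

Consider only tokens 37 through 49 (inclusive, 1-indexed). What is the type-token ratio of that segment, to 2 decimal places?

Segment tokens 37–49: boat, water, me, forest, coin, dog, week, boat, writer, bag, meat, lamp, think
Segment N = 13, segment V = 12.
TTR = 12 / 13 = 0.92

0.92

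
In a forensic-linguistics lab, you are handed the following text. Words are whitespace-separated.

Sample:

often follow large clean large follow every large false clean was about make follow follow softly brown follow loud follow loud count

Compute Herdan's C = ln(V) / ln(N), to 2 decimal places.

0.83

N = 22, V = 13.
ln(V) = 2.564949, ln(N) = 3.091042
C = 2.564949 / 3.091042 = 0.83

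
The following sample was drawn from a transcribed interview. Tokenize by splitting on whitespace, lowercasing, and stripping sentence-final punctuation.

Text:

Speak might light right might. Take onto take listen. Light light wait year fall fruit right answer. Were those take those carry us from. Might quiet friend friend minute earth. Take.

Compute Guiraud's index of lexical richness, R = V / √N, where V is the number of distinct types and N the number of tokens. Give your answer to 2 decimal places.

N = 31, V = 21.
√N = 5.567764
R = 21 / 5.567764 = 3.77

3.77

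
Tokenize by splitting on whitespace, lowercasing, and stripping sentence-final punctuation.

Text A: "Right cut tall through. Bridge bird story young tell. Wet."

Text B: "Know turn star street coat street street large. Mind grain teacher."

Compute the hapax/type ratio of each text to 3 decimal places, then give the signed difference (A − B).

0.111

A: hapax=10, V=10, ratio=1.000
B: hapax=8, V=9, ratio=0.889
Difference = 1.000 − 0.889 = 0.111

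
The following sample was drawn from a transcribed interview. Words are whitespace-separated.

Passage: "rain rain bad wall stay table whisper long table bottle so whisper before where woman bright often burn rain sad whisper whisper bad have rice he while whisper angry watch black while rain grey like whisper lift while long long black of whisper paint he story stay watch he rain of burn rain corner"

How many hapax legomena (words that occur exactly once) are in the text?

18

Frequencies: whisper:7, rain:6, long:3, he:3, while:3, bad:2, stay:2, table:2, burn:2, watch:2, black:2, of:2, wall:1, bottle:1, so:1, before:1, where:1, woman:1, bright:1, often:1, … (10 more, each freq 1)
Hapax (freq=1): angry, before, bottle, bright, corner, grey, have, lift, like, often, paint, rice, sad, so, story, wall, where, woman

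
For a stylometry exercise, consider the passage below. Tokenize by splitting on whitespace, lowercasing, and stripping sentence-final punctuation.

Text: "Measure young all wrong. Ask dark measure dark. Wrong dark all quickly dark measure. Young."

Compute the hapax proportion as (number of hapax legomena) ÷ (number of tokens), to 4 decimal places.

Frequencies: dark:4, measure:3, young:2, all:2, wrong:2, ask:1, quickly:1
Hapax count = 2; token count = 15.
Ratio = 2 / 15 = 0.1333

0.1333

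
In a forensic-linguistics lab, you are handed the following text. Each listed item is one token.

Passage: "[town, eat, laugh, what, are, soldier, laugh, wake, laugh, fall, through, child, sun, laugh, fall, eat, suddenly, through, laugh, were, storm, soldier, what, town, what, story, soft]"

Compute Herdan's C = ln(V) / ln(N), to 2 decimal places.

0.84

N = 27, V = 16.
ln(V) = 2.772589, ln(N) = 3.295837
C = 2.772589 / 3.295837 = 0.84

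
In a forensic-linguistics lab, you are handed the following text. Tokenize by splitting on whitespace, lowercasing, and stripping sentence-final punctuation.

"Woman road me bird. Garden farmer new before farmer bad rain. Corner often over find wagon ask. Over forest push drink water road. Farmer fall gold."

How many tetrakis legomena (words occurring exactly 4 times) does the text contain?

0

Frequencies: farmer:3, road:2, over:2, woman:1, me:1, bird:1, garden:1, new:1, before:1, bad:1, rain:1, corner:1, often:1, find:1, wagon:1, ask:1, forest:1, push:1, drink:1, water:1, … (2 more, each freq 1)
Words with frequency 4: (none)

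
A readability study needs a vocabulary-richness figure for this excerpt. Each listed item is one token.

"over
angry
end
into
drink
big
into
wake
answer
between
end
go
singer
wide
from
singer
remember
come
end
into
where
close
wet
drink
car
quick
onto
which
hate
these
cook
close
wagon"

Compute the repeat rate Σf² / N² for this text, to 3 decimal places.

0.047

Frequencies: end:3, into:3, drink:2, singer:2, close:2, over:1, angry:1, big:1, wake:1, answer:1, between:1, go:1, wide:1, from:1, remember:1, come:1, where:1, wet:1, car:1, quick:1, … (6 more, each freq 1)
Σf² = 51; N² = 1089
Repeat rate = 51 / 1089 = 0.047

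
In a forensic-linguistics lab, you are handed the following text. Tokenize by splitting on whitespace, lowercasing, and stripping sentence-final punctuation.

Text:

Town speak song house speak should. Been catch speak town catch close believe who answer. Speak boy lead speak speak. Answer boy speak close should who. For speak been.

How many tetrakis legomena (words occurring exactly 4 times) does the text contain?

Frequencies: speak:8, town:2, should:2, been:2, catch:2, close:2, who:2, answer:2, boy:2, song:1, house:1, believe:1, lead:1, for:1
Words with frequency 4: (none)

0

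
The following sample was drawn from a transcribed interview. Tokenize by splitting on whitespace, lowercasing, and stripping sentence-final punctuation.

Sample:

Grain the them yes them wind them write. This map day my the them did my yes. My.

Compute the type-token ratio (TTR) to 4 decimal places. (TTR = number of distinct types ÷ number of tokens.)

0.6111

N = 18 tokens, V = 11 types.
TTR = V / N = 11 / 18 = 0.6111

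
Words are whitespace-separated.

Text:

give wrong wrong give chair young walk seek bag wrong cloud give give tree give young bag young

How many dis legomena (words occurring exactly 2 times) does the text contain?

1

Frequencies: give:5, wrong:3, young:3, bag:2, chair:1, walk:1, seek:1, cloud:1, tree:1
Words with frequency 2: bag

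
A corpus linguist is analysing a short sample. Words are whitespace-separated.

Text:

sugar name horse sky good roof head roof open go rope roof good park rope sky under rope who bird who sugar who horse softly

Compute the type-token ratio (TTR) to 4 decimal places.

N = 25 tokens, V = 15 types.
TTR = V / N = 15 / 25 = 0.6000

0.6000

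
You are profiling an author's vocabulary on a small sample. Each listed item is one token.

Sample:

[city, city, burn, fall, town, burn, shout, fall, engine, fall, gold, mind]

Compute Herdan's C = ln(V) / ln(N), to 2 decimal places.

0.84

N = 12, V = 8.
ln(V) = 2.079442, ln(N) = 2.484907
C = 2.079442 / 2.484907 = 0.84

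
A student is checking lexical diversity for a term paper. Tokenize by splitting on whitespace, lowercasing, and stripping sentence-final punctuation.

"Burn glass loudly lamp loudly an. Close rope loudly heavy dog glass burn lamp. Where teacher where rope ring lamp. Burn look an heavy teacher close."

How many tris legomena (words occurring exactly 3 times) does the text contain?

Frequencies: burn:3, loudly:3, lamp:3, glass:2, an:2, close:2, rope:2, heavy:2, where:2, teacher:2, dog:1, ring:1, look:1
Words with frequency 3: burn, lamp, loudly

3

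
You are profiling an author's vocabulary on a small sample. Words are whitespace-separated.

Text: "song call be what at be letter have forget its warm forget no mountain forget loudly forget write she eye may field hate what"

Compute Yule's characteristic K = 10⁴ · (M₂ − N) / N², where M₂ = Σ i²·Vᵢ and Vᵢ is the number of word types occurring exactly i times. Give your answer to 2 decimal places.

277.78

Frequencies: forget:4, be:2, what:2, song:1, call:1, at:1, letter:1, have:1, its:1, warm:1, no:1, mountain:1, loudly:1, write:1, she:1, eye:1, may:1, field:1, hate:1
N = 24. Frequency spectrum: V_1=16, V_2=2, V_4=1
M₂ = 1²·16 + 2²·2 + 4²·1 = 40
K = 10000 × (40 − 24) / 24² = 277.78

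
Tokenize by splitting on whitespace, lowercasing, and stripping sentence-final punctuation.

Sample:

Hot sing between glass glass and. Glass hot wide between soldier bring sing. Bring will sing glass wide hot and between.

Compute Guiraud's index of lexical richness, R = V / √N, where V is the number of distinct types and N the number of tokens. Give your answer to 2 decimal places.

1.96

N = 21, V = 9.
√N = 4.582576
R = 9 / 4.582576 = 1.96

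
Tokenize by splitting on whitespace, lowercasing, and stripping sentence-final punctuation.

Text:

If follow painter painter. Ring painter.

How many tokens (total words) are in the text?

6

Tokens: if, follow, painter, painter, ring, painter
N = 6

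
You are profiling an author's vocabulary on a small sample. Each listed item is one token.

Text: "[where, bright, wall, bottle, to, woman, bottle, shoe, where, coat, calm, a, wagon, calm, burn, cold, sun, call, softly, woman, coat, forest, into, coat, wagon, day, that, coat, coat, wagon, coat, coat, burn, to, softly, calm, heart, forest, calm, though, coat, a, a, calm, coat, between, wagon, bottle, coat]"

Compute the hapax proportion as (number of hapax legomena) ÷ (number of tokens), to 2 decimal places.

Frequencies: coat:10, calm:5, wagon:4, bottle:3, a:3, where:2, to:2, woman:2, burn:2, softly:2, forest:2, bright:1, wall:1, shoe:1, cold:1, sun:1, call:1, into:1, day:1, that:1, … (3 more, each freq 1)
Hapax count = 12; token count = 49.
Ratio = 12 / 49 = 0.24

0.24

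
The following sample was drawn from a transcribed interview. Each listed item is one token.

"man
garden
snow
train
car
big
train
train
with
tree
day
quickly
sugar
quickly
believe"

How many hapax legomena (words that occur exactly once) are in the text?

10

Frequencies: train:3, quickly:2, man:1, garden:1, snow:1, car:1, big:1, with:1, tree:1, day:1, sugar:1, believe:1
Hapax (freq=1): believe, big, car, day, garden, man, snow, sugar, tree, with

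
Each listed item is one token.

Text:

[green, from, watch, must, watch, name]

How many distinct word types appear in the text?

5

Distinct types: {from, green, must, name, watch}
V = 5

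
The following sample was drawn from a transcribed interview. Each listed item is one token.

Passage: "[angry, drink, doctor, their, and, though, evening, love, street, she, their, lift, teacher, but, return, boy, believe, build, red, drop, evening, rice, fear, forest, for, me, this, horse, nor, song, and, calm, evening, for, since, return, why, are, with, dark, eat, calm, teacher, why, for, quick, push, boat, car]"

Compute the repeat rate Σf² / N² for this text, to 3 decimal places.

0.030

Frequencies: evening:3, for:3, their:2, and:2, teacher:2, return:2, calm:2, why:2, angry:1, drink:1, doctor:1, though:1, love:1, street:1, she:1, lift:1, but:1, boy:1, believe:1, build:1, … (19 more, each freq 1)
Σf² = 73; N² = 2401
Repeat rate = 73 / 2401 = 0.030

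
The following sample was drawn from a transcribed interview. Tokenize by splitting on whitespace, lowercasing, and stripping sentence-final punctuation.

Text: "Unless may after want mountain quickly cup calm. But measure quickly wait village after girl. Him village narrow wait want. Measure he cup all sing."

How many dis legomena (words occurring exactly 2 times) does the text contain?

7

Frequencies: after:2, want:2, quickly:2, cup:2, measure:2, wait:2, village:2, unless:1, may:1, mountain:1, calm:1, but:1, girl:1, him:1, narrow:1, he:1, all:1, sing:1
Words with frequency 2: after, cup, measure, quickly, village, wait, want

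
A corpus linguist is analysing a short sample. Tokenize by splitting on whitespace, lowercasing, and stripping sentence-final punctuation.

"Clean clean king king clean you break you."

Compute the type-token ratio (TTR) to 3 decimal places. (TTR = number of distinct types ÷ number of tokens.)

N = 8 tokens, V = 4 types.
TTR = V / N = 4 / 8 = 0.500

0.500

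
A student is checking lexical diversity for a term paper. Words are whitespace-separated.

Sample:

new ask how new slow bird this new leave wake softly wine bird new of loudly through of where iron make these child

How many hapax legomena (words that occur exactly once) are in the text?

Frequencies: new:4, bird:2, of:2, ask:1, how:1, slow:1, this:1, leave:1, wake:1, softly:1, wine:1, loudly:1, through:1, where:1, iron:1, make:1, these:1, child:1
Hapax (freq=1): ask, child, how, iron, leave, loudly, make, slow, softly, these, this, through, wake, where, wine

15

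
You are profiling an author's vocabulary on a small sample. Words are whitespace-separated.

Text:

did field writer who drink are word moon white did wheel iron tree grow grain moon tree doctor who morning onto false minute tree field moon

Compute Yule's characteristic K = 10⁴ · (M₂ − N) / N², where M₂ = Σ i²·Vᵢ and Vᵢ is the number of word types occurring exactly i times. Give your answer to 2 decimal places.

Frequencies: moon:3, tree:3, did:2, field:2, who:2, writer:1, drink:1, are:1, word:1, white:1, wheel:1, iron:1, grow:1, grain:1, doctor:1, morning:1, onto:1, false:1, minute:1
N = 26. Frequency spectrum: V_1=14, V_2=3, V_3=2
M₂ = 1²·14 + 2²·3 + 3²·2 = 44
K = 10000 × (44 − 26) / 26² = 266.27

266.27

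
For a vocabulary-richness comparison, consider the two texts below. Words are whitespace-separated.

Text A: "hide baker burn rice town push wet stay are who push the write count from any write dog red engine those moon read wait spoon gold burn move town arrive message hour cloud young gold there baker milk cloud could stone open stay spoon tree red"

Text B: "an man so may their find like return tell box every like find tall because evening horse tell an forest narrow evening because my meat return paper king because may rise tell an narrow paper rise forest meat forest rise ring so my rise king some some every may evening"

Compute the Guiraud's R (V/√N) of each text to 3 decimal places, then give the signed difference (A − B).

A: V=36, N=46, R=5.308
B: V=24, N=50, R=3.394
Difference = 5.308 − 3.394 = 1.914

1.914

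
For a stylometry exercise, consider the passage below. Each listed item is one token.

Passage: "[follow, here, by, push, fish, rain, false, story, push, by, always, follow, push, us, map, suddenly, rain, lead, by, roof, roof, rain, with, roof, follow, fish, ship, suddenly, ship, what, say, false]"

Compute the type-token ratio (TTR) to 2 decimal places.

N = 32 tokens, V = 18 types.
TTR = V / N = 18 / 32 = 0.56

0.56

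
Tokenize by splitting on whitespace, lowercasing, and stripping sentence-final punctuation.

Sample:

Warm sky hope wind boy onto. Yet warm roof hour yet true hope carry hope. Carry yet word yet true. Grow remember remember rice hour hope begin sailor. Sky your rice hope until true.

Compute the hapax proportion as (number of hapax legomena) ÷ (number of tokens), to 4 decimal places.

0.2941

Frequencies: hope:5, yet:4, true:3, warm:2, sky:2, hour:2, carry:2, remember:2, rice:2, wind:1, boy:1, onto:1, roof:1, word:1, grow:1, begin:1, sailor:1, your:1, until:1
Hapax count = 10; token count = 34.
Ratio = 10 / 34 = 0.2941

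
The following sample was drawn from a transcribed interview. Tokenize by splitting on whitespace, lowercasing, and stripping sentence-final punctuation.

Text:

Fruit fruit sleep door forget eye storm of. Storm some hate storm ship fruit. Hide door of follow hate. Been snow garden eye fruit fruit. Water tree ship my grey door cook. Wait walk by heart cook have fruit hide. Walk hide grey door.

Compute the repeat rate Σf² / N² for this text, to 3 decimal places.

Frequencies: fruit:6, door:4, storm:3, hide:3, eye:2, of:2, hate:2, ship:2, grey:2, cook:2, walk:2, sleep:1, forget:1, some:1, follow:1, been:1, snow:1, garden:1, water:1, tree:1, … (5 more, each freq 1)
Σf² = 112; N² = 1936
Repeat rate = 112 / 1936 = 0.058

0.058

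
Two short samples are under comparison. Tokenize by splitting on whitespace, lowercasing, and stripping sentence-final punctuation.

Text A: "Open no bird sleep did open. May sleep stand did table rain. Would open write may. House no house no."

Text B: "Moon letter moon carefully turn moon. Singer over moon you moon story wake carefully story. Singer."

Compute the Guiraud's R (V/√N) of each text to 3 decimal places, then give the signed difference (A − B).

A: V=12, N=20, R=2.683
B: V=9, N=16, R=2.250
Difference = 2.683 − 2.250 = 0.433

0.433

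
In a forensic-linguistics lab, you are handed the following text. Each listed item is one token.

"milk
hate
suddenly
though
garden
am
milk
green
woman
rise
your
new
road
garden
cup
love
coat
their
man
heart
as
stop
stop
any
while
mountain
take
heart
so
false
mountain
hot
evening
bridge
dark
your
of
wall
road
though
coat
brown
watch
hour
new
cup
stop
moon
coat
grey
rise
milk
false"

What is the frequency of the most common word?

3

Frequencies: milk:3, coat:3, stop:3, though:2, garden:2, rise:2, your:2, new:2, road:2, cup:2, heart:2, mountain:2, false:2, hate:1, suddenly:1, am:1, green:1, woman:1, love:1, their:1, … (17 more, each freq 1)
Most common: 'milk' with frequency 3.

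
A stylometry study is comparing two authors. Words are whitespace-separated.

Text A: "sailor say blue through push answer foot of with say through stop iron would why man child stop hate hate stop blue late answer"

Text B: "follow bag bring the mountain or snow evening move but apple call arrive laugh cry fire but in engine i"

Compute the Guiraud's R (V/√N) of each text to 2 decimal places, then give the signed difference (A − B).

A: V=17, N=24, R=3.47
B: V=19, N=20, R=4.25
Difference = 3.47 − 4.25 = -0.78

-0.78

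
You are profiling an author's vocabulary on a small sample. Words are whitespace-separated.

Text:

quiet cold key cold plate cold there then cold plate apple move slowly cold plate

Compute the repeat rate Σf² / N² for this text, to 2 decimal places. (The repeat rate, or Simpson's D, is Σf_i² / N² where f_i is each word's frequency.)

0.18

Frequencies: cold:5, plate:3, quiet:1, key:1, there:1, then:1, apple:1, move:1, slowly:1
Σf² = 41; N² = 225
Repeat rate = 41 / 225 = 0.18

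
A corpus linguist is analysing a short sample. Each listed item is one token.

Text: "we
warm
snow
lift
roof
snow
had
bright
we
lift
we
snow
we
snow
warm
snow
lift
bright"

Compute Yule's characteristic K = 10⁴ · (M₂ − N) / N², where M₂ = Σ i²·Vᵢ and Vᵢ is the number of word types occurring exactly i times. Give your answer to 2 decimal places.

1296.30

Frequencies: snow:5, we:4, lift:3, warm:2, bright:2, roof:1, had:1
N = 18. Frequency spectrum: V_1=2, V_2=2, V_3=1, V_4=1, V_5=1
M₂ = 1²·2 + 2²·2 + 3²·1 + 4²·1 + 5²·1 = 60
K = 10000 × (60 − 18) / 18² = 1296.30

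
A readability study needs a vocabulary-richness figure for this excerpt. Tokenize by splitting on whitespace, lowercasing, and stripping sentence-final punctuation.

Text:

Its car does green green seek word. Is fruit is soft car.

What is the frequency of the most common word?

Frequencies: car:2, green:2, is:2, its:1, does:1, seek:1, word:1, fruit:1, soft:1
Most common: 'car' with frequency 2.

2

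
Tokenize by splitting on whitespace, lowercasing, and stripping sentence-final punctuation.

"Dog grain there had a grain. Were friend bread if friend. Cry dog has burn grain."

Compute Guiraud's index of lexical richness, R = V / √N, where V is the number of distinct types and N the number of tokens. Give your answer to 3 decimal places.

3.000

N = 16, V = 12.
√N = 4.000000
R = 12 / 4.000000 = 3.000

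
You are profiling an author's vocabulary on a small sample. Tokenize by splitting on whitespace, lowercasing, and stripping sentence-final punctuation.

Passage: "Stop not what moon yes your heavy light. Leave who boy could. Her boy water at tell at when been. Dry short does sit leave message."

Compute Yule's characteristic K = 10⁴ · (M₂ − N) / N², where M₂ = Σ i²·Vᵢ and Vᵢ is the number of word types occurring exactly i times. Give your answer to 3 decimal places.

Frequencies: leave:2, boy:2, at:2, stop:1, not:1, what:1, moon:1, yes:1, your:1, heavy:1, light:1, who:1, could:1, her:1, water:1, tell:1, when:1, been:1, dry:1, short:1, … (3 more, each freq 1)
N = 26. Frequency spectrum: V_1=20, V_2=3
M₂ = 1²·20 + 2²·3 = 32
K = 10000 × (32 − 26) / 26² = 88.757

88.757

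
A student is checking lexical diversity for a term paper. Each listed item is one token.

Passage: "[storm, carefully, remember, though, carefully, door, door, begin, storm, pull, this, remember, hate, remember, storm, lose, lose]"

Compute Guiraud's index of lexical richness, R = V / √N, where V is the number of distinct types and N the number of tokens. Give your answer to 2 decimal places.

N = 17, V = 10.
√N = 4.123106
R = 10 / 4.123106 = 2.43

2.43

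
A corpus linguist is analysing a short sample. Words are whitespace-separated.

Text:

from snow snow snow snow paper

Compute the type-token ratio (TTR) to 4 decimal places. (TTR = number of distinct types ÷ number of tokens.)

N = 6 tokens, V = 3 types.
TTR = V / N = 3 / 6 = 0.5000

0.5000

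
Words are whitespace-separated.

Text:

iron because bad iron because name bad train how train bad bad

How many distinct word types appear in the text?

Distinct types: {bad, because, how, iron, name, train}
V = 6

6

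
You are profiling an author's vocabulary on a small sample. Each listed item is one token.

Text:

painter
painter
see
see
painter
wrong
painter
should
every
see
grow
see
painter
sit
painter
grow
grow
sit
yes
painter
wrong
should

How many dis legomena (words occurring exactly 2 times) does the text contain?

Frequencies: painter:7, see:4, grow:3, wrong:2, should:2, sit:2, every:1, yes:1
Words with frequency 2: should, sit, wrong

3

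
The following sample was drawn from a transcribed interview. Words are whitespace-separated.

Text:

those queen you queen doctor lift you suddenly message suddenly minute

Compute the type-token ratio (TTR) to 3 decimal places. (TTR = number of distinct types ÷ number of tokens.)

N = 11 tokens, V = 8 types.
TTR = V / N = 8 / 11 = 0.727

0.727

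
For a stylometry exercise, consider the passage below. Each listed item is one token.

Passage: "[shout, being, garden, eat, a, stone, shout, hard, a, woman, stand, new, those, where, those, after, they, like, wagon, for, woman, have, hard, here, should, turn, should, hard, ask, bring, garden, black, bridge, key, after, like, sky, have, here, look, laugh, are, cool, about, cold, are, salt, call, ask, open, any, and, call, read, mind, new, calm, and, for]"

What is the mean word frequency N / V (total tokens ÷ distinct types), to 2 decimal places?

N = 59 tokens, V = 41 types.
Mean frequency = N / V = 59 / 41 = 1.44

1.44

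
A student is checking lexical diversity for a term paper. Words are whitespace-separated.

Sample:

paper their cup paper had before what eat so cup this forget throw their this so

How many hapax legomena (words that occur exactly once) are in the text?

Frequencies: paper:2, their:2, cup:2, so:2, this:2, had:1, before:1, what:1, eat:1, forget:1, throw:1
Hapax (freq=1): before, eat, forget, had, throw, what

6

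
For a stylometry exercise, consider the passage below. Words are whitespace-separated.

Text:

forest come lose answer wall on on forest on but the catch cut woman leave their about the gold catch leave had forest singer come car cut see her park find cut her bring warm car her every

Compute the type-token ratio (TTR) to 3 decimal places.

N = 38 tokens, V = 25 types.
TTR = V / N = 25 / 38 = 0.658

0.658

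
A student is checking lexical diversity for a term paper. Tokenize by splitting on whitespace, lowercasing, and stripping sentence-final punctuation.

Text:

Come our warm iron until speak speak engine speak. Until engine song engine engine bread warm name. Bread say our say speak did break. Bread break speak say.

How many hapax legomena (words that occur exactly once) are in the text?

5

Frequencies: speak:5, engine:4, bread:3, say:3, our:2, warm:2, until:2, break:2, come:1, iron:1, song:1, name:1, did:1
Hapax (freq=1): come, did, iron, name, song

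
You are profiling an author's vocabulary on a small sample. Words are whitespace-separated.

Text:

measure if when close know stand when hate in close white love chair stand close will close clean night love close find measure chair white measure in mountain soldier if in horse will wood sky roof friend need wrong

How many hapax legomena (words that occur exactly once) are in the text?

14

Frequencies: close:5, measure:3, in:3, if:2, when:2, stand:2, white:2, love:2, chair:2, will:2, know:1, hate:1, clean:1, night:1, find:1, mountain:1, soldier:1, horse:1, wood:1, sky:1, … (4 more, each freq 1)
Hapax (freq=1): clean, find, friend, hate, horse, know, mountain, need, night, roof, sky, soldier, wood, wrong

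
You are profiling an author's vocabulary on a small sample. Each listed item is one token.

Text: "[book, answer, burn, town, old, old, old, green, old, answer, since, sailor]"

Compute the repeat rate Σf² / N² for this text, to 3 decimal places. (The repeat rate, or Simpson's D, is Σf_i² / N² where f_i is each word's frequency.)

0.181

Frequencies: old:4, answer:2, book:1, burn:1, town:1, green:1, since:1, sailor:1
Σf² = 26; N² = 144
Repeat rate = 26 / 144 = 0.181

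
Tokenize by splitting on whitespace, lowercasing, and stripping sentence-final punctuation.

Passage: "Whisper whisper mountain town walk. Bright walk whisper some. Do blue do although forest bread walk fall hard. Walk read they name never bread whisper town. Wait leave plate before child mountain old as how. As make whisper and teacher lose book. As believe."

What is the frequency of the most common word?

Frequencies: whisper:5, walk:4, as:3, mountain:2, town:2, do:2, bread:2, bright:1, some:1, blue:1, although:1, forest:1, fall:1, hard:1, read:1, they:1, name:1, never:1, wait:1, leave:1, … (11 more, each freq 1)
Most common: 'whisper' with frequency 5.

5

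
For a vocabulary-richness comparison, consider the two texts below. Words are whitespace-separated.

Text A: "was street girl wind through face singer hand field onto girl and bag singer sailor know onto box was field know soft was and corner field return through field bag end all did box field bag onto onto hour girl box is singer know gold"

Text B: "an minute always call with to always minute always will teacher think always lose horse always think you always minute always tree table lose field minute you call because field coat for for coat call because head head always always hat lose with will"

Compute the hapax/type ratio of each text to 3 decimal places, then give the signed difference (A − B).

0.233

A: hapax=14, V=24, ratio=0.583
B: hapax=7, V=20, ratio=0.350
Difference = 0.583 − 0.350 = 0.233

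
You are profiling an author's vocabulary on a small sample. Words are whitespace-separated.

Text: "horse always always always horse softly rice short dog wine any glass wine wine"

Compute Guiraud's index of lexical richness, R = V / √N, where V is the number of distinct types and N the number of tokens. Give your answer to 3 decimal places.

2.405

N = 14, V = 9.
√N = 3.741657
R = 9 / 3.741657 = 2.405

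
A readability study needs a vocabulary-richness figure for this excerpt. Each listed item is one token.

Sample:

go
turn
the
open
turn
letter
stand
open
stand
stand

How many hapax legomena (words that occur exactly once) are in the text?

3

Frequencies: stand:3, turn:2, open:2, go:1, the:1, letter:1
Hapax (freq=1): go, letter, the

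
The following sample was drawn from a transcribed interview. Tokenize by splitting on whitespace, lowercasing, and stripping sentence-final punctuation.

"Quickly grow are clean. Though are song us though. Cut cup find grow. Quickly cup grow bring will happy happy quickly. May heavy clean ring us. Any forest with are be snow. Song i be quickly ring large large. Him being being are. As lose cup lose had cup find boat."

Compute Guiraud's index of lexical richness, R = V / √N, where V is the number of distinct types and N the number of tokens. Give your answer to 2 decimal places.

N = 51, V = 29.
√N = 7.141428
R = 29 / 7.141428 = 4.06

4.06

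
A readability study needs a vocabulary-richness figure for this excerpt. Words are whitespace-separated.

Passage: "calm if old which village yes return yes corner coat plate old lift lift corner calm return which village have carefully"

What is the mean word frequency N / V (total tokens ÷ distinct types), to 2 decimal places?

1.62

N = 21 tokens, V = 13 types.
Mean frequency = N / V = 21 / 13 = 1.62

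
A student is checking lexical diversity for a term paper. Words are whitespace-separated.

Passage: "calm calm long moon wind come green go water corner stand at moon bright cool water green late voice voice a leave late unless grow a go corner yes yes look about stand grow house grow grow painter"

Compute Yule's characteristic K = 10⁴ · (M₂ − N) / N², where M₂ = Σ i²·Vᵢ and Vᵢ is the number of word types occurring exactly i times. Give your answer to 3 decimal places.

Frequencies: grow:4, calm:2, moon:2, green:2, go:2, water:2, corner:2, stand:2, late:2, voice:2, a:2, yes:2, long:1, wind:1, come:1, at:1, bright:1, cool:1, leave:1, unless:1, … (4 more, each freq 1)
N = 38. Frequency spectrum: V_1=12, V_2=11, V_4=1
M₂ = 1²·12 + 2²·11 + 4²·1 = 72
K = 10000 × (72 − 38) / 38² = 235.457

235.457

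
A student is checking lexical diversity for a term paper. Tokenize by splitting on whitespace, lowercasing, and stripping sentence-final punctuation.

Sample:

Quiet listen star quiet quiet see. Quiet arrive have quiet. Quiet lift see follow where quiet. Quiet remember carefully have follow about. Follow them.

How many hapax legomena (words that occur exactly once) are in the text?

Frequencies: quiet:8, follow:3, see:2, have:2, listen:1, star:1, arrive:1, lift:1, where:1, remember:1, carefully:1, about:1, them:1
Hapax (freq=1): about, arrive, carefully, lift, listen, remember, star, them, where

9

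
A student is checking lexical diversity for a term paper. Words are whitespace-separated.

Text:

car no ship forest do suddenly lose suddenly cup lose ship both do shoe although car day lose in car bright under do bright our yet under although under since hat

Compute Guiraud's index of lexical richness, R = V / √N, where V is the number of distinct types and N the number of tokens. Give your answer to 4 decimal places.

3.4125

N = 31, V = 19.
√N = 5.567764
R = 19 / 5.567764 = 3.4125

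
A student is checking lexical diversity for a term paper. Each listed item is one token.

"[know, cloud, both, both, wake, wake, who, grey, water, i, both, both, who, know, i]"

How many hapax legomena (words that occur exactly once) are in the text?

3

Frequencies: both:4, know:2, wake:2, who:2, i:2, cloud:1, grey:1, water:1
Hapax (freq=1): cloud, grey, water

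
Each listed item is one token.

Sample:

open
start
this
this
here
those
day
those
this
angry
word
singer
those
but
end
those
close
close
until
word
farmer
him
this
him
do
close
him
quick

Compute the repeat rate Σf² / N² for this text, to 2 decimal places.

Frequencies: this:4, those:4, close:3, him:3, word:2, open:1, start:1, here:1, day:1, angry:1, singer:1, but:1, end:1, until:1, farmer:1, do:1, quick:1
Σf² = 66; N² = 784
Repeat rate = 66 / 784 = 0.08

0.08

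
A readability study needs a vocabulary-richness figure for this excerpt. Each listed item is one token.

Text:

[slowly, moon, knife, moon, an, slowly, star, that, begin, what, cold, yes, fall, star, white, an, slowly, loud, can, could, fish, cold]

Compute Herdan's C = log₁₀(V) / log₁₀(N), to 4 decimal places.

N = 22, V = 16.
log₁₀(V) = 1.204120, log₁₀(N) = 1.342423
C = 1.204120 / 1.342423 = 0.8970

0.8970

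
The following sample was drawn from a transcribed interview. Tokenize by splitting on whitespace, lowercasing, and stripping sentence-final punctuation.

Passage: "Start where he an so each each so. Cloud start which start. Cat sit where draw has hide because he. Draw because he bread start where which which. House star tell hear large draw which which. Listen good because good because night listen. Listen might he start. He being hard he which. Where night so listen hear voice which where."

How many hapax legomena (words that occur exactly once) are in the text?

15

Frequencies: which:7, he:6, start:5, where:5, because:4, listen:4, so:3, draw:3, each:2, hear:2, good:2, night:2, an:1, cloud:1, cat:1, sit:1, has:1, hide:1, bread:1, house:1, … (7 more, each freq 1)
Hapax (freq=1): an, being, bread, cat, cloud, hard, has, hide, house, large, might, sit, star, tell, voice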